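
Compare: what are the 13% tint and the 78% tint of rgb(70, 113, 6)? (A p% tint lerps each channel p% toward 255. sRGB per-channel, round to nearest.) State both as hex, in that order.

13% tint:
  R: 70 + 24.05 = 94.05 → 94
  G: 113 + 0.13×(255−113) = 113 + 18.46 = 131.46 → 131
  B: 6 + 0.13×(255−6) = 6 + 32.37 = 38.37 → 38
  → #5E8326
78% tint:
  R: 70 + 0.78×(255−70) = 70 + 144.3 = 214.3 → 214
  G: 113 + 110.76 = 223.76 → 224
  B: 6 + 0.78×(255−6) = 6 + 194.22 = 200.22 → 200
  → #D6E0C8

#5E8326, #D6E0C8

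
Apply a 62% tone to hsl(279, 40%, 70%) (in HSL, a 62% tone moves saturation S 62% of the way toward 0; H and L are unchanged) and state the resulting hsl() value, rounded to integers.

hsl(279, 15%, 70%)

S moves 62% from 40 toward 0: 40 − 24.8 = 15.2 → 15.
H and L are unchanged.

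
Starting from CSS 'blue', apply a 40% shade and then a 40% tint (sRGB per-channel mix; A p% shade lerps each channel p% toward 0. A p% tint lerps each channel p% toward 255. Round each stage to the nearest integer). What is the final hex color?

CSS blue is rgb(0, 0, 255).
Per channel, c → c + 0.4(0 − c):
  R: 0 + 0.4×(0−0) = 0 + 0 = 0 → 0
  G: 0 + 0.4×(0−0) = 0 + 0 = 0 → 0
  B: 255 + 0.4×(0−255) = 255 − 102 = 153 → 153
After the shade: rgb(0, 0, 153) = #000099.
Per channel, c → c + 0.4(255 − c):
  R: 0 + 102 = 102 → 102
  G: 0 + 102 = 102 → 102
  B: 153 + 40.8 = 193.8 → 194
rgb(102, 102, 194) = #6666C2.

#6666C2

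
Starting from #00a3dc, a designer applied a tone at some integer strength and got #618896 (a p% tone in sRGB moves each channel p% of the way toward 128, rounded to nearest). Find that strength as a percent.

#00a3dc is rgb(0, 163, 220); #618896 is rgb(97, 136, 150).
On the R channel (widest range): 97 ≈ 0 + (p/100)(128 − 0), so p ≈ 100×(97 − 0)/(128 − 0) = 9700/128 = 75.78.
p = 76 reproduces all three channels after rounding.

76%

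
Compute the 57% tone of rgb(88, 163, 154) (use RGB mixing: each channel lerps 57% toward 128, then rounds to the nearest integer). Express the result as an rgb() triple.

rgb(111, 143, 139)

A 57% tone moves each channel 57% toward 128:
  R: 88 + 22.8 = 110.8 → 111
  G: 163 + 0.57×(128−163) = 163 − 19.95 = 143.05 → 143
  B: 154 + 0.57×(128−154) = 154 − 14.82 = 139.18 → 139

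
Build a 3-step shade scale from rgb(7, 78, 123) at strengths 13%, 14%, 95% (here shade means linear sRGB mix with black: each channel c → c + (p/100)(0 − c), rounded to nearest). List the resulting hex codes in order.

13%: (7 − 0.91 = 6.09→6, 78 − 10.14 = 67.86→68, 123 − 15.99 = 107.01→107) → #06446B
14%: (7 − 0.98 = 6.02→6, 78 − 10.92 = 67.08→67, 123 − 17.22 = 105.78→106) → #06436A
95%: (7 − 6.65 = 0.35→0, 78 − 74.1 = 3.9→4, 123 − 116.85 = 6.15→6) → #000406

#06446B, #06436A, #000406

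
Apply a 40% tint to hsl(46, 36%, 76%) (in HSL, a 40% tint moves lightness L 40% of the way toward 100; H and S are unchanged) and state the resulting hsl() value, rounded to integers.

hsl(46, 36%, 86%)

L moves 40% from 76 toward 100: 76 + 9.6 = 85.6 → 86.
H and S are unchanged.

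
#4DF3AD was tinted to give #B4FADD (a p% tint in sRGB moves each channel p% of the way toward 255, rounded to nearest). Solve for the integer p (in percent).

58%

#4DF3AD is rgb(77, 243, 173); #B4FADD is rgb(180, 250, 221).
On the R channel (widest range): 180 ≈ 77 + (p/100)(255 − 77), so p ≈ 100×(180 − 77)/(255 − 77) = 10300/178 = 57.87.
p = 58 reproduces all three channels after rounding.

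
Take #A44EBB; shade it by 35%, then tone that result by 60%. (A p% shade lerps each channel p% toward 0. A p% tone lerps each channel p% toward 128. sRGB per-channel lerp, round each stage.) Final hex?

#A44EBB is rgb(164, 78, 187).
Per channel, c → c + 0.35(0 − c):
  R: 164 + 0.35×(0−164) = 164 − 57.4 = 106.6 → 107
  G: 78 + 0.35×(0−78) = 78 − 27.3 = 50.7 → 51
  B: 187 − 65.45 = 121.55 → 122
After the shade: rgb(107, 51, 122) = #6B337A.
Per channel, c → c + 0.6(128 − c):
  R: 107 + 0.6×(128−107) = 107 + 12.6 = 119.6 → 120
  G: 51 + 0.6×(128−51) = 51 + 46.2 = 97.2 → 97
  B: 122 + 0.6×(128−122) = 122 + 3.6 = 125.6 → 126
rgb(120, 97, 126) = #78617E.

#78617E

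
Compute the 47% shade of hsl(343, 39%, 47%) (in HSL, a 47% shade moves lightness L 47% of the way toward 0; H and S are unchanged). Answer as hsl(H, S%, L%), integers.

hsl(343, 39%, 25%)

L moves 47% from 47 toward 0: 47 − 22.09 = 24.91 → 25.
H and S are unchanged.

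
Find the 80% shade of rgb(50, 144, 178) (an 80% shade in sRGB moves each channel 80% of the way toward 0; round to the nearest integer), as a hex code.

Per channel, c → c + 0.8(0 − c):
  R: 50 − 40 = 10 → 10
  G: 144 + 0.8×(0−144) = 144 − 115.2 = 28.8 → 29
  B: 178 + 0.8×(0−178) = 178 − 142.4 = 35.6 → 36
rgb(10, 29, 36) = #0A1D24.

#0A1D24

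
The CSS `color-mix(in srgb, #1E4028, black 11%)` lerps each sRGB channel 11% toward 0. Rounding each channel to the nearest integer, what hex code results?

#1B3924

#1E4028 is rgb(30, 64, 40).
Lerp each channel 11% toward 0:
  R: 30 + 0.11×(0−30) = 30 − 3.3 = 26.7 → 27
  G: 64 + 0.11×(0−64) = 64 − 7.04 = 56.96 → 57
  B: 40 + 0.11×(0−40) = 40 − 4.4 = 35.6 → 36
rgb(27, 57, 36) = #1B3924.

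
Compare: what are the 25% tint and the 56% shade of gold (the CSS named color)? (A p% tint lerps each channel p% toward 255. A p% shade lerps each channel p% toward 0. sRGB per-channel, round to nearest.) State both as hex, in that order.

#FFE140, #705F00

CSS gold is rgb(255, 215, 0).
25% tint:
  R: 255 + 0 = 255 → 255
  G: 215 + 10 = 225 → 225
  B: 0 + 0.25×(255−0) = 0 + 63.75 = 63.75 → 64
  → #FFE140
56% shade:
  R: 255 + 0.56×(0−255) = 255 − 142.8 = 112.2 → 112
  G: 215 − 120.4 = 94.6 → 95
  B: 0 + 0.56×(0−0) = 0 + 0 = 0 → 0
  → #705F00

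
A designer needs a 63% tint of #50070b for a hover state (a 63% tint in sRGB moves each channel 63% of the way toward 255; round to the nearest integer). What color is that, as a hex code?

#bea3a5

#50070b is rgb(80, 7, 11).
Lerp each channel 63% toward 255:
  R: 80 + 0.63×(255−80) = 80 + 110.25 = 190.25 → 190
  G: 7 + 156.24 = 163.24 → 163
  B: 11 + 0.63×(255−11) = 11 + 153.72 = 164.72 → 165
rgb(190, 163, 165) = #bea3a5.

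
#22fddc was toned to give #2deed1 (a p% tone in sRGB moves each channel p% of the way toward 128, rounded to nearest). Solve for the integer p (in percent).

#22fddc is rgb(34, 253, 220); #2deed1 is rgb(45, 238, 209).
On the G channel (widest range): 238 ≈ 253 + (p/100)(128 − 253), so p ≈ 100×(238 − 253)/(128 − 253) = -1500/-125 = 12.00.
p = 12 reproduces all three channels after rounding.

12%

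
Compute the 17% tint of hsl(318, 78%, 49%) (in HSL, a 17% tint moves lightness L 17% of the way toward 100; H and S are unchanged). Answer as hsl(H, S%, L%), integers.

L moves 17% from 49 toward 100: 49 + 8.67 = 57.67 → 58.
H and S are unchanged.

hsl(318, 78%, 58%)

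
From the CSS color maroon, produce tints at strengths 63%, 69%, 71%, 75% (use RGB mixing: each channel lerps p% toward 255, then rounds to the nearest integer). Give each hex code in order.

#D0A1A1, #D8B0B0, #DAB5B5, #DFBFBF

CSS maroon is rgb(128, 0, 0).
63%: (128 + 80.01 = 208.01→208, 0 + 160.65 = 160.65→161, 0 + 160.65 = 160.65→161) → #D0A1A1
69%: (128 + 87.63 = 215.63→216, 0 + 175.95 = 175.95→176, 0 + 175.95 = 175.95→176) → #D8B0B0
71%: (128 + 90.17 = 218.17→218, 0 + 181.05 = 181.05→181, 0 + 181.05 = 181.05→181) → #DAB5B5
75%: (128 + 95.25 = 223.25→223, 0 + 191.25 = 191.25→191, 0 + 191.25 = 191.25→191) → #DFBFBF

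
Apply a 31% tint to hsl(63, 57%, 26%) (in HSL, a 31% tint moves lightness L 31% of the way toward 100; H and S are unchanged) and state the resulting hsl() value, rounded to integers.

hsl(63, 57%, 49%)

L moves 31% from 26 toward 100: 26 + 22.94 = 48.94 → 49.
H and S are unchanged.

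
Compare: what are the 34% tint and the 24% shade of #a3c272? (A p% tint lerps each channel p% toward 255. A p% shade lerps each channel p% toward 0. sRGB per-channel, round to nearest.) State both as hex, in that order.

#a3c272 is rgb(163, 194, 114).
34% tint:
  R: 163 + 31.28 = 194.28 → 194
  G: 194 + 0.34×(255−194) = 194 + 20.74 = 214.74 → 215
  B: 114 + 0.34×(255−114) = 114 + 47.94 = 161.94 → 162
  → #c2d7a2
24% shade:
  R: 163 + 0.24×(0−163) = 163 − 39.12 = 123.88 → 124
  G: 194 − 46.56 = 147.44 → 147
  B: 114 + 0.24×(0−114) = 114 − 27.36 = 86.64 → 87
  → #7c9357

#c2d7a2, #7c9357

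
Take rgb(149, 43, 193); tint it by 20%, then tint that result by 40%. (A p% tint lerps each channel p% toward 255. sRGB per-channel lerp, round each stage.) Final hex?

#cc99e1

Lerp each channel 20% toward 255:
  R: 149 + 21.2 = 170.2 → 170
  G: 43 + 0.2×(255−43) = 43 + 42.4 = 85.4 → 85
  B: 193 + 12.4 = 205.4 → 205
After the tint: rgb(170, 85, 205) = #aa55cd.
Per channel, c → c + 0.4(255 − c):
  R: 170 + 34 = 204 → 204
  G: 85 + 68 = 153 → 153
  B: 205 + 0.4×(255−205) = 205 + 20 = 225 → 225
rgb(204, 153, 225) = #cc99e1.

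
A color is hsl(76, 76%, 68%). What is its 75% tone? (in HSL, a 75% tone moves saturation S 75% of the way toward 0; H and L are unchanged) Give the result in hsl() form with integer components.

hsl(76, 19%, 68%)

S moves 75% from 76 toward 0: 76 − 57 = 19 → 19.
H and L are unchanged.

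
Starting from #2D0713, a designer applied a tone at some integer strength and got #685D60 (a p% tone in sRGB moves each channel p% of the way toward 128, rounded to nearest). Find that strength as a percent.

#2D0713 is rgb(45, 7, 19); #685D60 is rgb(104, 93, 96).
On the G channel (widest range): 93 ≈ 7 + (p/100)(128 − 7), so p ≈ 100×(93 − 7)/(128 − 7) = 8600/121 = 71.07.
p = 71 reproduces all three channels after rounding.

71%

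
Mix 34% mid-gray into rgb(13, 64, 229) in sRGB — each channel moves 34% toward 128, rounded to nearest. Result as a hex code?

#3456C3

Lerp each channel 34% toward 128:
  R: 13 + 39.1 = 52.1 → 52
  G: 64 + 21.76 = 85.76 → 86
  B: 229 + 0.34×(128−229) = 229 − 34.34 = 194.66 → 195
rgb(52, 86, 195) = #3456C3.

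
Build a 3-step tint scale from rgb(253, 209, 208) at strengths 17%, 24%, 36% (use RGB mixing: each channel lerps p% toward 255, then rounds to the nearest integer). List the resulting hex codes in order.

#FDD9D8, #FDDCDB, #FEE2E1

17%: (253→253, 209 + 7.82 = 216.82→217, 208 + 7.99 = 215.99→216) → #FDD9D8
24%: (253→253, 209 + 11.04 = 220.04→220, 208 + 11.28 = 219.28→219) → #FDDCDB
36%: (253 + 0.72 = 253.72→254, 209 + 16.56 = 225.56→226, 208 + 16.92 = 224.92→225) → #FEE2E1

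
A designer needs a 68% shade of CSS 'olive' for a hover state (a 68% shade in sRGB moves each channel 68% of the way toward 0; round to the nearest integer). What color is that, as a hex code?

#292900

CSS olive is rgb(128, 128, 0).
Per channel, c → c + 0.68(0 − c):
  R: 128 − 87.04 = 40.96 → 41
  G: 128 + 0.68×(0−128) = 128 − 87.04 = 40.96 → 41
  B: 0 + 0.68×(0−0) = 0 + 0 = 0 → 0
rgb(41, 41, 0) = #292900.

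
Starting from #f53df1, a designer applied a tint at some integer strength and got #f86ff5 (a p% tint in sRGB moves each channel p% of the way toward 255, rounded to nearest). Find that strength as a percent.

26%

#f53df1 is rgb(245, 61, 241); #f86ff5 is rgb(248, 111, 245).
On the G channel (widest range): 111 ≈ 61 + (p/100)(255 − 61), so p ≈ 100×(111 − 61)/(255 − 61) = 5000/194 = 25.77.
p = 26 reproduces all three channels after rounding.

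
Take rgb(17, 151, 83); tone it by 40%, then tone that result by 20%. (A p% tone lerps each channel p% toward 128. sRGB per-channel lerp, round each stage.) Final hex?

Per channel, c → c + 0.4(128 − c):
  R: 17 + 0.4×(128−17) = 17 + 44.4 = 61.4 → 61
  G: 151 + 0.4×(128−151) = 151 − 9.2 = 141.8 → 142
  B: 83 + 0.4×(128−83) = 83 + 18 = 101 → 101
After the tone: rgb(61, 142, 101) = #3d8e65.
Per channel, c → c + 0.2(128 − c):
  R: 61 + 0.2×(128−61) = 61 + 13.4 = 74.4 → 74
  G: 142 − 2.8 = 139.2 → 139
  B: 101 + 0.2×(128−101) = 101 + 5.4 = 106.4 → 106
rgb(74, 139, 106) = #4a8b6a.

#4a8b6a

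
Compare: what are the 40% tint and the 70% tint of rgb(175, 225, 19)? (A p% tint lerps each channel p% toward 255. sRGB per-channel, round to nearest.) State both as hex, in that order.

40% tint:
  R: 175 + 0.4×(255−175) = 175 + 32 = 207 → 207
  G: 225 + 0.4×(255−225) = 225 + 12 = 237 → 237
  B: 19 + 94.4 = 113.4 → 113
  → #CFED71
70% tint:
  R: 175 + 0.7×(255−175) = 175 + 56 = 231 → 231
  G: 225 + 21 = 246 → 246
  B: 19 + 0.7×(255−19) = 19 + 165.2 = 184.2 → 184
  → #E7F6B8

#CFED71, #E7F6B8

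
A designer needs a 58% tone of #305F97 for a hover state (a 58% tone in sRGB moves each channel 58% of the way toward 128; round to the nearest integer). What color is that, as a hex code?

#305F97 is rgb(48, 95, 151).
A 58% tone moves each channel 58% toward 128:
  R: 48 + 0.58×(128−48) = 48 + 46.4 = 94.4 → 94
  G: 95 + 0.58×(128−95) = 95 + 19.14 = 114.14 → 114
  B: 151 − 13.34 = 137.66 → 138
rgb(94, 114, 138) = #5E728A.

#5E728A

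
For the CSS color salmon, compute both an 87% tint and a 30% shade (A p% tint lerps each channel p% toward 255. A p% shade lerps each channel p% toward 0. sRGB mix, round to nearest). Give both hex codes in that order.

CSS salmon is rgb(250, 128, 114).
87% tint:
  R: 250 + 0.87×(255−250) = 250 + 4.35 = 254.35 → 254
  G: 128 + 110.49 = 238.49 → 238
  B: 114 + 122.67 = 236.67 → 237
  → #FEEEED
30% shade:
  R: 250 − 75 = 175 → 175
  G: 128 + 0.3×(0−128) = 128 − 38.4 = 89.6 → 90
  B: 114 − 34.2 = 79.8 → 80
  → #AF5A50

#FEEEED, #AF5A50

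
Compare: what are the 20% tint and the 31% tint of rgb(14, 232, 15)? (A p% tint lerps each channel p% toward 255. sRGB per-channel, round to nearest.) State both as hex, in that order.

20% tint:
  R: 14 + 0.2×(255−14) = 14 + 48.2 = 62.2 → 62
  G: 232 + 4.6 = 236.6 → 237
  B: 15 + 0.2×(255−15) = 15 + 48 = 63 → 63
  → #3EED3F
31% tint:
  R: 14 + 0.31×(255−14) = 14 + 74.71 = 88.71 → 89
  G: 232 + 0.31×(255−232) = 232 + 7.13 = 239.13 → 239
  B: 15 + 0.31×(255−15) = 15 + 74.4 = 89.4 → 89
  → #59EF59

#3EED3F, #59EF59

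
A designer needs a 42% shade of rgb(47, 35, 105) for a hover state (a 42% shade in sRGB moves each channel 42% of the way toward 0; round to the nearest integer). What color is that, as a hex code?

#1B143D

A 42% shade moves each channel 42% toward 0:
  R: 47 − 19.74 = 27.26 → 27
  G: 35 − 14.7 = 20.3 → 20
  B: 105 − 44.1 = 60.9 → 61
rgb(27, 20, 61) = #1B143D.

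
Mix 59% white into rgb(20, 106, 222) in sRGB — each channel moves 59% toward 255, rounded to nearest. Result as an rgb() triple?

A 59% tint moves each channel 59% toward 255:
  R: 20 + 138.65 = 158.65 → 159
  G: 106 + 0.59×(255−106) = 106 + 87.91 = 193.91 → 194
  B: 222 + 0.59×(255−222) = 222 + 19.47 = 241.47 → 241

rgb(159, 194, 241)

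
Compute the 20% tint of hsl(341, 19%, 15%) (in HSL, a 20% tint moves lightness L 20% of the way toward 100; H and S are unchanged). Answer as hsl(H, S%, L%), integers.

hsl(341, 19%, 32%)

L moves 20% from 15 toward 100: 15 + 17 = 32 → 32.
H and S are unchanged.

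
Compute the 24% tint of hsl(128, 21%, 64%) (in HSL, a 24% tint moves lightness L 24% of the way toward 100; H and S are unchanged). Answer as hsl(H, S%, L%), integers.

L moves 24% from 64 toward 100: 64 + 8.64 = 72.64 → 73.
H and S are unchanged.

hsl(128, 21%, 73%)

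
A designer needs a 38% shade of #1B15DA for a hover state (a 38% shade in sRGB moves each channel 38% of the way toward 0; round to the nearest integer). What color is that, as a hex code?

#1B15DA is rgb(27, 21, 218).
A 38% shade moves each channel 38% toward 0:
  R: 27 − 10.26 = 16.74 → 17
  G: 21 − 7.98 = 13.02 → 13
  B: 218 − 82.84 = 135.16 → 135
rgb(17, 13, 135) = #110D87.

#110D87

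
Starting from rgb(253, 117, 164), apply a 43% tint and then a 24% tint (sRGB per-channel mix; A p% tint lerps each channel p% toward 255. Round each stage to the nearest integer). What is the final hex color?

Per channel, c → c + 0.43(255 − c):
  R: 253 + 0.43×(255−253) = 253 + 0.86 = 253.86 → 254
  G: 117 + 0.43×(255−117) = 117 + 59.34 = 176.34 → 176
  B: 164 + 0.43×(255−164) = 164 + 39.13 = 203.13 → 203
After the tint: rgb(254, 176, 203) = #feb0cb.
Lerp each channel 24% toward 255:
  R: 254 + 0.24 = 254.24 → 254
  G: 176 + 0.24×(255−176) = 176 + 18.96 = 194.96 → 195
  B: 203 + 0.24×(255−203) = 203 + 12.48 = 215.48 → 215
rgb(254, 195, 215) = #fec3d7.

#fec3d7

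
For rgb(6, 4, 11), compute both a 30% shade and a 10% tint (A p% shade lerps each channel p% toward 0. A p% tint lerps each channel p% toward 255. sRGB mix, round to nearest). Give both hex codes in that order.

30% shade:
  R: 6 − 1.8 = 4.2 → 4
  G: 4 + 0.3×(0−4) = 4 − 1.2 = 2.8 → 3
  B: 11 + 0.3×(0−11) = 11 − 3.3 = 7.7 → 8
  → #040308
10% tint:
  R: 6 + 0.1×(255−6) = 6 + 24.9 = 30.9 → 31
  G: 4 + 0.1×(255−4) = 4 + 25.1 = 29.1 → 29
  B: 11 + 24.4 = 35.4 → 35
  → #1F1D23

#040308, #1F1D23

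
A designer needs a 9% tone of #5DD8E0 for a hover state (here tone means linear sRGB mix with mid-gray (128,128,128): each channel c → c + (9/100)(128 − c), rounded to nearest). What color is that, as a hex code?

#5DD8E0 is rgb(93, 216, 224).
Per channel, c → c + 0.09(128 − c):
  R: 93 + 3.15 = 96.15 → 96
  G: 216 − 7.92 = 208.08 → 208
  B: 224 + 0.09×(128−224) = 224 − 8.64 = 215.36 → 215
rgb(96, 208, 215) = #60D0D7.

#60D0D7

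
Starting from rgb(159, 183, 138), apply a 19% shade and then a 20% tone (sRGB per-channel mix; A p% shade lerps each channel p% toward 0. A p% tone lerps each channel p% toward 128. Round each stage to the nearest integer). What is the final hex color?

#819073

Per channel, c → c + 0.19(0 − c):
  R: 159 − 30.21 = 128.79 → 129
  G: 183 − 34.77 = 148.23 → 148
  B: 138 + 0.19×(0−138) = 138 − 26.22 = 111.78 → 112
After the shade: rgb(129, 148, 112) = #819470.
A 20% tone moves each channel 20% toward 128:
  R: 129 − 0.2 = 128.8 → 129
  G: 148 + 0.2×(128−148) = 148 − 4 = 144 → 144
  B: 112 + 0.2×(128−112) = 112 + 3.2 = 115.2 → 115
rgb(129, 144, 115) = #819073.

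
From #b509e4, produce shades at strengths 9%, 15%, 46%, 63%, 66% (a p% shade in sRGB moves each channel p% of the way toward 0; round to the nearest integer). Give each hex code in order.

#b509e4 is rgb(181, 9, 228).
9%: (181 − 16.29 = 164.71→165, 9 − 0.81 = 8.19→8, 228 − 20.52 = 207.48→207) → #a508cf
15%: (181 − 27.15 = 153.85→154, 9 − 1.35 = 7.65→8, 228 − 34.2 = 193.8→194) → #9a08c2
46%: (181 − 83.26 = 97.74→98, 9 − 4.14 = 4.86→5, 228 − 104.88 = 123.12→123) → #62057b
63%: (181 − 114.03 = 66.97→67, 9 − 5.67 = 3.33→3, 228 − 143.64 = 84.36→84) → #430354
66%: (181 − 119.46 = 61.54→62, 9 − 5.94 = 3.06→3, 228 − 150.48 = 77.52→78) → #3e034e

#a508cf, #9a08c2, #62057b, #430354, #3e034e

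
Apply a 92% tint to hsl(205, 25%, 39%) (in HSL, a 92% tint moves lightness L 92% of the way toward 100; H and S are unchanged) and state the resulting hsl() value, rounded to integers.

L moves 92% from 39 toward 100: 39 + 56.12 = 95.12 → 95.
H and S are unchanged.

hsl(205, 25%, 95%)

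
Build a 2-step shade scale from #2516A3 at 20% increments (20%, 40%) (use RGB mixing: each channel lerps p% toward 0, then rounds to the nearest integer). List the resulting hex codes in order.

#2516A3 is rgb(37, 22, 163).
20%: (37 − 7.4 = 29.6→30, 22 − 4.4 = 17.6→18, 163 − 32.6 = 130.4→130) → #1E1282
40%: (37 − 14.8 = 22.2→22, 22 − 8.8 = 13.2→13, 163 − 65.2 = 97.8→98) → #160D62

#1E1282, #160D62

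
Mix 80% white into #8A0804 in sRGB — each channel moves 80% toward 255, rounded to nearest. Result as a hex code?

#8A0804 is rgb(138, 8, 4).
Lerp each channel 80% toward 255:
  R: 138 + 0.8×(255−138) = 138 + 93.6 = 231.6 → 232
  G: 8 + 197.6 = 205.6 → 206
  B: 4 + 0.8×(255−4) = 4 + 200.8 = 204.8 → 205
rgb(232, 206, 205) = #E8CECD.

#E8CECD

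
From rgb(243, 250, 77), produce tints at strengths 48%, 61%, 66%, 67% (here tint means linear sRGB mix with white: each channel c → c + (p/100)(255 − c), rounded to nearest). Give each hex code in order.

#f9fca2, #fafdba, #fbfdc2, #fbfdc4

48%: (243 + 5.76 = 248.76→249, 250 + 2.4 = 252.4→252, 77 + 85.44 = 162.44→162) → #f9fca2
61%: (243 + 7.32 = 250.32→250, 250 + 3.05 = 253.05→253, 77 + 108.58 = 185.58→186) → #fafdba
66%: (243 + 7.92 = 250.92→251, 250 + 3.3 = 253.3→253, 77 + 117.48 = 194.48→194) → #fbfdc2
67%: (243 + 8.04 = 251.04→251, 250 + 3.35 = 253.35→253, 77 + 119.26 = 196.26→196) → #fbfdc4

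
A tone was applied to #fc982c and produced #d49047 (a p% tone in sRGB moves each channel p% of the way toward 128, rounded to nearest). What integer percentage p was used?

32%

#fc982c is rgb(252, 152, 44); #d49047 is rgb(212, 144, 71).
On the R channel (widest range): 212 ≈ 252 + (p/100)(128 − 252), so p ≈ 100×(212 − 252)/(128 − 252) = -4000/-124 = 32.26.
p = 32 reproduces all three channels after rounding.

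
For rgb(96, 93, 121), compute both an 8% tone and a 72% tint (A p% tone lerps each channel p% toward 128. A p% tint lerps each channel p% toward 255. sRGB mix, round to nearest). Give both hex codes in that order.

8% tone:
  R: 96 + 2.56 = 98.56 → 99
  G: 93 + 0.08×(128−93) = 93 + 2.8 = 95.8 → 96
  B: 121 + 0.56 = 121.56 → 122
  → #63607A
72% tint:
  R: 96 + 0.72×(255−96) = 96 + 114.48 = 210.48 → 210
  G: 93 + 116.64 = 209.64 → 210
  B: 121 + 0.72×(255−121) = 121 + 96.48 = 217.48 → 217
  → #D2D2D9

#63607A, #D2D2D9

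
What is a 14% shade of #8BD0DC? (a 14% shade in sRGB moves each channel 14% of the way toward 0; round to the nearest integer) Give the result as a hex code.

#8BD0DC is rgb(139, 208, 220).
Lerp each channel 14% toward 0:
  R: 139 + 0.14×(0−139) = 139 − 19.46 = 119.54 → 120
  G: 208 − 29.12 = 178.88 → 179
  B: 220 + 0.14×(0−220) = 220 − 30.8 = 189.2 → 189
rgb(120, 179, 189) = #78B3BD.

#78B3BD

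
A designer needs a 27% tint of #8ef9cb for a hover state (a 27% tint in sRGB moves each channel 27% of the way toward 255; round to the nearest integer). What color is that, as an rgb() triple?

#8ef9cb is rgb(142, 249, 203).
Lerp each channel 27% toward 255:
  R: 142 + 30.51 = 172.51 → 173
  G: 249 + 0.27×(255−249) = 249 + 1.62 = 250.62 → 251
  B: 203 + 14.04 = 217.04 → 217

rgb(173, 251, 217)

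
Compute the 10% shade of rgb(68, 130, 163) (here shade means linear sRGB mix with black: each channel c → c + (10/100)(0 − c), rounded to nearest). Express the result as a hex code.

Per channel, c → c + 0.1(0 − c):
  R: 68 − 6.8 = 61.2 → 61
  G: 130 + 0.1×(0−130) = 130 − 13 = 117 → 117
  B: 163 + 0.1×(0−163) = 163 − 16.3 = 146.7 → 147
rgb(61, 117, 147) = #3D7593.

#3D7593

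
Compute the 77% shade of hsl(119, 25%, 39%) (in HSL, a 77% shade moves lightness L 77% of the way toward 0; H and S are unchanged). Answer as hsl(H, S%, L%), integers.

L moves 77% from 39 toward 0: 39 − 30.03 = 8.97 → 9.
H and S are unchanged.

hsl(119, 25%, 9%)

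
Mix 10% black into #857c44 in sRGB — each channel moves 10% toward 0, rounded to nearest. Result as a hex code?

#78703d

#857c44 is rgb(133, 124, 68).
Per channel, c → c + 0.1(0 − c):
  R: 133 − 13.3 = 119.7 → 120
  G: 124 + 0.1×(0−124) = 124 − 12.4 = 111.6 → 112
  B: 68 + 0.1×(0−68) = 68 − 6.8 = 61.2 → 61
rgb(120, 112, 61) = #78703d.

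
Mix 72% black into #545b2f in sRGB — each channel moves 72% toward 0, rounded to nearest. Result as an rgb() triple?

rgb(24, 25, 13)

#545b2f is rgb(84, 91, 47).
A 72% shade moves each channel 72% toward 0:
  R: 84 + 0.72×(0−84) = 84 − 60.48 = 23.52 → 24
  G: 91 − 65.52 = 25.48 → 25
  B: 47 + 0.72×(0−47) = 47 − 33.84 = 13.16 → 13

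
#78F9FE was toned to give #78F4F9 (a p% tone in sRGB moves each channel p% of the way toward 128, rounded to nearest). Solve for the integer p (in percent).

4%

#78F9FE is rgb(120, 249, 254); #78F4F9 is rgb(120, 244, 249).
On the B channel (widest range): 249 ≈ 254 + (p/100)(128 − 254), so p ≈ 100×(249 − 254)/(128 − 254) = -500/-126 = 3.97.
p = 4 reproduces all three channels after rounding.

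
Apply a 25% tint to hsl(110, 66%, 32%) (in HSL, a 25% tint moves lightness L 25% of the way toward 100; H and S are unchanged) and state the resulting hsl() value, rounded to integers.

hsl(110, 66%, 49%)

L moves 25% from 32 toward 100: 32 + 17 = 49 → 49.
H and S are unchanged.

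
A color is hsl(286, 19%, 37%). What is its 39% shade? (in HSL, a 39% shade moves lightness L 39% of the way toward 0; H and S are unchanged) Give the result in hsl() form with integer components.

hsl(286, 19%, 23%)

L moves 39% from 37 toward 0: 37 − 14.43 = 22.57 → 23.
H and S are unchanged.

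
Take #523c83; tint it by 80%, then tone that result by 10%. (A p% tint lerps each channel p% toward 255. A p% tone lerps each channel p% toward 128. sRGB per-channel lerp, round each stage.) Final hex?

#d3cfdc

#523c83 is rgb(82, 60, 131).
Lerp each channel 80% toward 255:
  R: 82 + 0.8×(255−82) = 82 + 138.4 = 220.4 → 220
  G: 60 + 156 = 216 → 216
  B: 131 + 0.8×(255−131) = 131 + 99.2 = 230.2 → 230
After the tint: rgb(220, 216, 230) = #dcd8e6.
A 10% tone moves each channel 10% toward 128:
  R: 220 − 9.2 = 210.8 → 211
  G: 216 + 0.1×(128−216) = 216 − 8.8 = 207.2 → 207
  B: 230 + 0.1×(128−230) = 230 − 10.2 = 219.8 → 220
rgb(211, 207, 220) = #d3cfdc.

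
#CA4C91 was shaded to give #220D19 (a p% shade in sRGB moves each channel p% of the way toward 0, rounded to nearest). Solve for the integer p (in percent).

83%

#CA4C91 is rgb(202, 76, 145); #220D19 is rgb(34, 13, 25).
On the R channel (widest range): 34 ≈ 202 + (p/100)(0 − 202), so p ≈ 100×(34 − 202)/(0 − 202) = -16800/-202 = 83.17.
p = 83 reproduces all three channels after rounding.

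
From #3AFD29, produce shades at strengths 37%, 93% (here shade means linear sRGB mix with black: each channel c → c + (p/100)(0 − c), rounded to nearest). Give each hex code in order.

#259F1A, #041203

#3AFD29 is rgb(58, 253, 41).
37%: (58 − 21.46 = 36.54→37, 253 − 93.61 = 159.39→159, 41 − 15.17 = 25.83→26) → #259F1A
93%: (58 − 53.94 = 4.06→4, 253 − 235.29 = 17.71→18, 41 − 38.13 = 2.87→3) → #041203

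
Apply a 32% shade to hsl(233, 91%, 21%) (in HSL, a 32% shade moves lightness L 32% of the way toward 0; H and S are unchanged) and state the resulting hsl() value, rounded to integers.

L moves 32% from 21 toward 0: 21 − 6.72 = 14.28 → 14.
H and S are unchanged.

hsl(233, 91%, 14%)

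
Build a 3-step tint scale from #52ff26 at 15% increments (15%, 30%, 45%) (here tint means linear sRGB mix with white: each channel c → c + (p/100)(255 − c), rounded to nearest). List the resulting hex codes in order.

#52ff26 is rgb(82, 255, 38).
15%: (82 + 25.95 = 107.95→108, 255→255, 38 + 32.55 = 70.55→71) → #6cff47
30%: (82 + 51.9 = 133.9→134, 255→255, 38 + 65.1 = 103.1→103) → #86ff67
45%: (82 + 77.85 = 159.85→160, 255→255, 38 + 97.65 = 135.65→136) → #a0ff88

#6cff47, #86ff67, #a0ff88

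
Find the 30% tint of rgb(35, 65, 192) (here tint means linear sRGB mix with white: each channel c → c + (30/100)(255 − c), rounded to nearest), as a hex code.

Per channel, c → c + 0.3(255 − c):
  R: 35 + 0.3×(255−35) = 35 + 66 = 101 → 101
  G: 65 + 0.3×(255−65) = 65 + 57 = 122 → 122
  B: 192 + 18.9 = 210.9 → 211
rgb(101, 122, 211) = #657ad3.

#657ad3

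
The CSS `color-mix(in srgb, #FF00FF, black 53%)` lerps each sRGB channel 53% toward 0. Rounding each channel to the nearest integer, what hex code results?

#FF00FF is rgb(255, 0, 255).
Per channel, c → c + 0.53(0 − c):
  R: 255 + 0.53×(0−255) = 255 − 135.15 = 119.85 → 120
  G: 0 + 0 = 0 → 0
  B: 255 + 0.53×(0−255) = 255 − 135.15 = 119.85 → 120
rgb(120, 0, 120) = #780078.

#780078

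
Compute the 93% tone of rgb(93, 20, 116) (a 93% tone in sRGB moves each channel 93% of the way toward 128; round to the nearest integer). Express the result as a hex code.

Per channel, c → c + 0.93(128 − c):
  R: 93 + 32.55 = 125.55 → 126
  G: 20 + 0.93×(128−20) = 20 + 100.44 = 120.44 → 120
  B: 116 + 0.93×(128−116) = 116 + 11.16 = 127.16 → 127
rgb(126, 120, 127) = #7e787f.

#7e787f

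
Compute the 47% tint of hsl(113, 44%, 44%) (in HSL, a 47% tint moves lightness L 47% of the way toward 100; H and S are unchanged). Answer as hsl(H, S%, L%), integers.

hsl(113, 44%, 70%)

L moves 47% from 44 toward 100: 44 + 26.32 = 70.32 → 70.
H and S are unchanged.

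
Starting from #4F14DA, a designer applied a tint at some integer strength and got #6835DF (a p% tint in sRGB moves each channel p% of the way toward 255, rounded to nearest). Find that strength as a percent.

#4F14DA is rgb(79, 20, 218); #6835DF is rgb(104, 53, 223).
On the G channel (widest range): 53 ≈ 20 + (p/100)(255 − 20), so p ≈ 100×(53 − 20)/(255 − 20) = 3300/235 = 14.04.
p = 14 reproduces all three channels after rounding.

14%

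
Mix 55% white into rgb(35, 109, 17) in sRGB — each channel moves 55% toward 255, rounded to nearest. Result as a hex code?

Per channel, c → c + 0.55(255 − c):
  R: 35 + 0.55×(255−35) = 35 + 121 = 156 → 156
  G: 109 + 80.3 = 189.3 → 189
  B: 17 + 130.9 = 147.9 → 148
rgb(156, 189, 148) = #9CBD94.

#9CBD94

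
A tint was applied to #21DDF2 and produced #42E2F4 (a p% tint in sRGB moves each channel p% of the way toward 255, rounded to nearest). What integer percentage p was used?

#21DDF2 is rgb(33, 221, 242); #42E2F4 is rgb(66, 226, 244).
On the R channel (widest range): 66 ≈ 33 + (p/100)(255 − 33), so p ≈ 100×(66 − 33)/(255 − 33) = 3300/222 = 14.86.
p = 15 reproduces all three channels after rounding.

15%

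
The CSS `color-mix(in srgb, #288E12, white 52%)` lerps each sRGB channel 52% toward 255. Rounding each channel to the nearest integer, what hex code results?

#98C98D

#288E12 is rgb(40, 142, 18).
Per channel, c → c + 0.52(255 − c):
  R: 40 + 0.52×(255−40) = 40 + 111.8 = 151.8 → 152
  G: 142 + 58.76 = 200.76 → 201
  B: 18 + 0.52×(255−18) = 18 + 123.24 = 141.24 → 141
rgb(152, 201, 141) = #98C98D.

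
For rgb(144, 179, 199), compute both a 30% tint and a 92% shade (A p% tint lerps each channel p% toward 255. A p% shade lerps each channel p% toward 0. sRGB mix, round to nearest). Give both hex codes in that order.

#b1cad8, #0c0e10

30% tint:
  R: 144 + 0.3×(255−144) = 144 + 33.3 = 177.3 → 177
  G: 179 + 0.3×(255−179) = 179 + 22.8 = 201.8 → 202
  B: 199 + 0.3×(255−199) = 199 + 16.8 = 215.8 → 216
  → #b1cad8
92% shade:
  R: 144 − 132.48 = 11.52 → 12
  G: 179 − 164.68 = 14.32 → 14
  B: 199 + 0.92×(0−199) = 199 − 183.08 = 15.92 → 16
  → #0c0e10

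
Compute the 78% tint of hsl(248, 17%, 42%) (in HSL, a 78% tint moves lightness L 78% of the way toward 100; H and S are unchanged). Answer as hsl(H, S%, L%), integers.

hsl(248, 17%, 87%)

L moves 78% from 42 toward 100: 42 + 45.24 = 87.24 → 87.
H and S are unchanged.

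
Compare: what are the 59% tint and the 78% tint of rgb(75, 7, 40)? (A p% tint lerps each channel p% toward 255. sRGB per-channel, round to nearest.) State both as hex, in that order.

#B599A7, #D7C8D0

59% tint:
  R: 75 + 0.59×(255−75) = 75 + 106.2 = 181.2 → 181
  G: 7 + 0.59×(255−7) = 7 + 146.32 = 153.32 → 153
  B: 40 + 126.85 = 166.85 → 167
  → #B599A7
78% tint:
  R: 75 + 0.78×(255−75) = 75 + 140.4 = 215.4 → 215
  G: 7 + 0.78×(255−7) = 7 + 193.44 = 200.44 → 200
  B: 40 + 0.78×(255−40) = 40 + 167.7 = 207.7 → 208
  → #D7C8D0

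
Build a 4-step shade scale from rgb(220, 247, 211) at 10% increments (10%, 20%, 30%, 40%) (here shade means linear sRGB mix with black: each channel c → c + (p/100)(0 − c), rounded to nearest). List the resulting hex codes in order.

#c6debe, #b0c6a9, #9aad94, #84947f

10%: (220 − 22 = 198→198, 247 − 24.7 = 222.3→222, 211 − 21.1 = 189.9→190) → #c6debe
20%: (220 − 44 = 176→176, 247 − 49.4 = 197.6→198, 211 − 42.2 = 168.8→169) → #b0c6a9
30%: (220 − 66 = 154→154, 247 − 74.1 = 172.9→173, 211 − 63.3 = 147.7→148) → #9aad94
40%: (220 − 88 = 132→132, 247 − 98.8 = 148.2→148, 211 − 84.4 = 126.6→127) → #84947f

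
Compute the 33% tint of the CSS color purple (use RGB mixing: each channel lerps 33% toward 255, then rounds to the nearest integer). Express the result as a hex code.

#AA54AA

CSS purple is rgb(128, 0, 128).
Per channel, c → c + 0.33(255 − c):
  R: 128 + 0.33×(255−128) = 128 + 41.91 = 169.91 → 170
  G: 0 + 0.33×(255−0) = 0 + 84.15 = 84.15 → 84
  B: 128 + 0.33×(255−128) = 128 + 41.91 = 169.91 → 170
rgb(170, 84, 170) = #AA54AA.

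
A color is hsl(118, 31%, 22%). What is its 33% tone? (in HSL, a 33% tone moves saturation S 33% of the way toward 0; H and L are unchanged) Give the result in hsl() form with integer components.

S moves 33% from 31 toward 0: 31 − 10.23 = 20.77 → 21.
H and L are unchanged.

hsl(118, 21%, 22%)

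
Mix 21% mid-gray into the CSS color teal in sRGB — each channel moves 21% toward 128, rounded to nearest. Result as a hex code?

#1b8080

CSS teal is rgb(0, 128, 128).
Lerp each channel 21% toward 128:
  R: 0 + 0.21×(128−0) = 0 + 26.88 = 26.88 → 27
  G: 128 + 0.21×(128−128) = 128 + 0 = 128 → 128
  B: 128 + 0 = 128 → 128
rgb(27, 128, 128) = #1b8080.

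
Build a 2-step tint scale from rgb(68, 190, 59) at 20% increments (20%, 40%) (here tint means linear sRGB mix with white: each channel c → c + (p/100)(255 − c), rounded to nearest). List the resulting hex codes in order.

#69cb62, #8fd889

20%: (68 + 37.4 = 105.4→105, 190 + 13 = 203→203, 59 + 39.2 = 98.2→98) → #69cb62
40%: (68 + 74.8 = 142.8→143, 190 + 26 = 216→216, 59 + 78.4 = 137.4→137) → #8fd889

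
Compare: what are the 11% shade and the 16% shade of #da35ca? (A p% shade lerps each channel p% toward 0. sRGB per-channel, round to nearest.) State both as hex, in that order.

#da35ca is rgb(218, 53, 202).
11% shade:
  R: 218 − 23.98 = 194.02 → 194
  G: 53 − 5.83 = 47.17 → 47
  B: 202 + 0.11×(0−202) = 202 − 22.22 = 179.78 → 180
  → #c22fb4
16% shade:
  R: 218 + 0.16×(0−218) = 218 − 34.88 = 183.12 → 183
  G: 53 + 0.16×(0−53) = 53 − 8.48 = 44.52 → 45
  B: 202 + 0.16×(0−202) = 202 − 32.32 = 169.68 → 170
  → #b72daa

#c22fb4, #b72daa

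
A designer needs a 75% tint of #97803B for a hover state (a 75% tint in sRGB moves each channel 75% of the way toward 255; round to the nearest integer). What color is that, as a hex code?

#97803B is rgb(151, 128, 59).
Per channel, c → c + 0.75(255 − c):
  R: 151 + 78 = 229 → 229
  G: 128 + 95.25 = 223.25 → 223
  B: 59 + 0.75×(255−59) = 59 + 147 = 206 → 206
rgb(229, 223, 206) = #E5DFCE.

#E5DFCE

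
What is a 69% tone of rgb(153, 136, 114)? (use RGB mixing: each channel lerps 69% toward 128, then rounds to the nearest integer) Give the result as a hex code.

#88827C

Per channel, c → c + 0.69(128 − c):
  R: 153 + 0.69×(128−153) = 153 − 17.25 = 135.75 → 136
  G: 136 − 5.52 = 130.48 → 130
  B: 114 + 0.69×(128−114) = 114 + 9.66 = 123.66 → 124
rgb(136, 130, 124) = #88827C.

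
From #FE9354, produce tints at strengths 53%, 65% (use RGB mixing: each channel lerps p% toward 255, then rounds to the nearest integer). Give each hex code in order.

#FFCCAF, #FFD9C3

#FE9354 is rgb(254, 147, 84).
53%: (254 + 0.53 = 254.53→255, 147 + 57.24 = 204.24→204, 84 + 90.63 = 174.63→175) → #FFCCAF
65%: (254 + 0.65 = 254.65→255, 147 + 70.2 = 217.2→217, 84 + 111.15 = 195.15→195) → #FFD9C3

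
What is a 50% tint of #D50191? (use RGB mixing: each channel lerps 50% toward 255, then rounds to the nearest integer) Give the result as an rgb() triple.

rgb(234, 128, 200)

#D50191 is rgb(213, 1, 145).
Per channel, c → c + 0.5(255 − c):
  R: 213 + 0.5×(255−213) = 213 + 21 = 234 → 234
  G: 1 + 0.5×(255−1) = 1 + 127 = 128 → 128
  B: 145 + 55 = 200 → 200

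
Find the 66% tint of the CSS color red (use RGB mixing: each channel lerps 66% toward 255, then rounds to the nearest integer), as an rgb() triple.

rgb(255, 168, 168)

CSS red is rgb(255, 0, 0).
Per channel, c → c + 0.66(255 − c):
  R: 255 + 0 = 255 → 255
  G: 0 + 168.3 = 168.3 → 168
  B: 0 + 168.3 = 168.3 → 168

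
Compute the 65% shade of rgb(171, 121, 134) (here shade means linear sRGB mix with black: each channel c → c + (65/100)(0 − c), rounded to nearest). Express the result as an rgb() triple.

A 65% shade moves each channel 65% toward 0:
  R: 171 + 0.65×(0−171) = 171 − 111.15 = 59.85 → 60
  G: 121 + 0.65×(0−121) = 121 − 78.65 = 42.35 → 42
  B: 134 + 0.65×(0−134) = 134 − 87.1 = 46.9 → 47

rgb(60, 42, 47)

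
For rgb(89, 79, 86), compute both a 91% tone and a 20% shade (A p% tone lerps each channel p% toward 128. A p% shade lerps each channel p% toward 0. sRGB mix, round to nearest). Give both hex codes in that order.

#7C7C7C, #473F45

91% tone:
  R: 89 + 0.91×(128−89) = 89 + 35.49 = 124.49 → 124
  G: 79 + 0.91×(128−79) = 79 + 44.59 = 123.59 → 124
  B: 86 + 0.91×(128−86) = 86 + 38.22 = 124.22 → 124
  → #7C7C7C
20% shade:
  R: 89 − 17.8 = 71.2 → 71
  G: 79 − 15.8 = 63.2 → 63
  B: 86 + 0.2×(0−86) = 86 − 17.2 = 68.8 → 69
  → #473F45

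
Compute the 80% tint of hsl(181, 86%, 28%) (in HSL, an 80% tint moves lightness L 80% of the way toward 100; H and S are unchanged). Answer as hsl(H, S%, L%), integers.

hsl(181, 86%, 86%)

L moves 80% from 28 toward 100: 28 + 57.6 = 85.6 → 86.
H and S are unchanged.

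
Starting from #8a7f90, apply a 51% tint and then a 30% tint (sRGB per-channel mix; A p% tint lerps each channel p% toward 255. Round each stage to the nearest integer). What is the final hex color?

#d7d3d9

#8a7f90 is rgb(138, 127, 144).
Lerp each channel 51% toward 255:
  R: 138 + 0.51×(255−138) = 138 + 59.67 = 197.67 → 198
  G: 127 + 65.28 = 192.28 → 192
  B: 144 + 0.51×(255−144) = 144 + 56.61 = 200.61 → 201
After the tint: rgb(198, 192, 201) = #c6c0c9.
Lerp each channel 30% toward 255:
  R: 198 + 0.3×(255−198) = 198 + 17.1 = 215.1 → 215
  G: 192 + 0.3×(255−192) = 192 + 18.9 = 210.9 → 211
  B: 201 + 16.2 = 217.2 → 217
rgb(215, 211, 217) = #d7d3d9.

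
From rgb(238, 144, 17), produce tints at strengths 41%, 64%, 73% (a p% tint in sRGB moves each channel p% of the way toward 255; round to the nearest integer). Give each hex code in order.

#F5BE73, #F9D7A9, #FAE1BF

41%: (238 + 6.97 = 244.97→245, 144 + 45.51 = 189.51→190, 17 + 97.58 = 114.58→115) → #F5BE73
64%: (238 + 10.88 = 248.88→249, 144 + 71.04 = 215.04→215, 17 + 152.32 = 169.32→169) → #F9D7A9
73%: (238 + 12.41 = 250.41→250, 144 + 81.03 = 225.03→225, 17 + 173.74 = 190.74→191) → #FAE1BF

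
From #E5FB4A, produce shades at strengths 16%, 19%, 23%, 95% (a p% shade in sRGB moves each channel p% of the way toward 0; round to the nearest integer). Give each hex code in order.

#C0D33E, #B9CB3C, #B0C139, #0B0D04

#E5FB4A is rgb(229, 251, 74).
16%: (229 − 36.64 = 192.36→192, 251 − 40.16 = 210.84→211, 74 − 11.84 = 62.16→62) → #C0D33E
19%: (229 − 43.51 = 185.49→185, 251 − 47.69 = 203.31→203, 74 − 14.06 = 59.94→60) → #B9CB3C
23%: (229 − 52.67 = 176.33→176, 251 − 57.73 = 193.27→193, 74 − 17.02 = 56.98→57) → #B0C139
95%: (229 − 217.55 = 11.45→11, 251 − 238.45 = 12.55→13, 74 − 70.3 = 3.7→4) → #0B0D04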